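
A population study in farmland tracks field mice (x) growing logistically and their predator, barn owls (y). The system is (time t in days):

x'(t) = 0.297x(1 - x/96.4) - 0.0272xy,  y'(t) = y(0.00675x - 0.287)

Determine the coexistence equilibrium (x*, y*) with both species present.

x* ≈ 42.5, y* ≈ 6.1

From dy/dt = 0 with y > 0: 0.00675x* = 0.287, so x* = 42.5.
Substitute into dx/dt = 0: 0.297(1 - 42.5/96.4) = 0.0272y*.
The bracket is 0.559, giving y* = 0.166/0.0272 = 6.1.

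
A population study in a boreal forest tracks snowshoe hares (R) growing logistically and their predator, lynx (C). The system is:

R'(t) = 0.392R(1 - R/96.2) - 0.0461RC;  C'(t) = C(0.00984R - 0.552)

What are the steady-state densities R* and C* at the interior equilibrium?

R* ≈ 56.1, C* ≈ 3.54

From dC/dt = 0 with C > 0: 0.00984R* = 0.552, so R* = 56.1.
Substitute into dR/dt = 0: 0.392(1 - 56.1/96.2) = 0.0461C*.
The bracket is 0.417, giving C* = 0.163/0.0461 = 3.54.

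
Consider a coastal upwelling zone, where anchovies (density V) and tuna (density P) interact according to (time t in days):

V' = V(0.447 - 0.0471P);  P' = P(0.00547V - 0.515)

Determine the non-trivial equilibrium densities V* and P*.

Set dP/dt = 0 with P > 0: 0.00547V - 0.515 = 0, so V* = 0.515/0.00547 = 94.1.
Set dV/dt = 0 with V > 0: 0.447 - 0.0471P = 0, so P* = 0.447/0.0471 = 9.49.

V* ≈ 94.1, P* ≈ 9.49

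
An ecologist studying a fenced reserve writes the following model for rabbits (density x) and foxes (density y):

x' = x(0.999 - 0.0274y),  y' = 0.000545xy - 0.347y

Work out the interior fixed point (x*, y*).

Set dy/dt = 0 with y > 0: 0.000545x - 0.347 = 0, so x* = 0.347/0.000545 = 637.
Set dx/dt = 0 with x > 0: 0.999 - 0.0274y = 0, so y* = 0.999/0.0274 = 36.5.

x* ≈ 637, y* ≈ 36.5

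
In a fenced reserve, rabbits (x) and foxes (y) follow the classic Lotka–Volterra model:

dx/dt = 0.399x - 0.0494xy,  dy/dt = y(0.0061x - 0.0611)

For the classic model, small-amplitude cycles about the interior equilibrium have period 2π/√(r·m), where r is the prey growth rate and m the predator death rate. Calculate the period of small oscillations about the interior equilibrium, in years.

Here r = 0.399 and m = 0.0611, so r·m = 0.0244.
ω = √0.0244 = 0.156 per year, hence T = 2π/ω ≈ 40.2 years.

T ≈ 40.2 years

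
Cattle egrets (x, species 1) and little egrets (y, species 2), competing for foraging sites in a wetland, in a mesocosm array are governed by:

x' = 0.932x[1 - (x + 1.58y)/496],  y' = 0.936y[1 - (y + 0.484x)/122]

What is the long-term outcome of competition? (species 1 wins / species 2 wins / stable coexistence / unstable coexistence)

species 1 excludes species 2

Compare the nullcline intercepts: K1/α12 = 496/1.58 = 314 > K2 = 122; K2/α21 = 122/0.484 = 252 < K1 = 496.
Since the inequalities point opposite ways, species 1 can invade but species 2 cannot.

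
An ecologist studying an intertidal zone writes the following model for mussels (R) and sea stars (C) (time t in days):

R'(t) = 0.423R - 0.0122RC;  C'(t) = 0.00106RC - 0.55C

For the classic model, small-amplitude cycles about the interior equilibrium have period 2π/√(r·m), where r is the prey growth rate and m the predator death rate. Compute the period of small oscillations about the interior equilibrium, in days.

T ≈ 13 days

Here r = 0.423 and m = 0.55, so r·m = 0.233.
ω = √0.233 = 0.482 per day, hence T = 2π/ω ≈ 13 days.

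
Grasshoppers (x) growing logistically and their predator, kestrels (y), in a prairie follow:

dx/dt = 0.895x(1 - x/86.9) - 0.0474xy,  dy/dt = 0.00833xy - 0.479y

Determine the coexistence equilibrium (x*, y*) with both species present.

From dy/dt = 0 with y > 0: 0.00833x* = 0.479, so x* = 57.5.
Substitute into dx/dt = 0: 0.895(1 - 57.5/86.9) = 0.0474y*.
The bracket is 0.338, giving y* = 0.303/0.0474 = 6.39.

x* ≈ 57.5, y* ≈ 6.39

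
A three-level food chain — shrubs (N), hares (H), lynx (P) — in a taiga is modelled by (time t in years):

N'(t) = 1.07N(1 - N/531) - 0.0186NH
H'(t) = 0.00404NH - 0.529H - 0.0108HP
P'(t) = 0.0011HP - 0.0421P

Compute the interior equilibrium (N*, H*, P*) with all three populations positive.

N* ≈ 178, H* ≈ 38.3, P* ≈ 17.5

From dP/dt = 0: 0.0011H* = 0.0421, so H* = 38.3.
From dN/dt = 0: 1.07(1 - N*/531) = 0.0186·38.3, giving N* = 531·(1 - 0.665) = 178.
From dH/dt = 0: 0.00404·178 - 0.529 = 0.0108P*, so P* = 0.189/0.0108 = 17.5.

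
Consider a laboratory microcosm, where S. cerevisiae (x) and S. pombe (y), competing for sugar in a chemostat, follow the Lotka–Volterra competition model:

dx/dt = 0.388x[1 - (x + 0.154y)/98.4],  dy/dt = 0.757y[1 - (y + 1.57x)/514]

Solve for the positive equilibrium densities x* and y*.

Setting both brackets to zero gives the nullclines x + 0.154y = 98.4 and 1.57x + y = 514.
Substituting y = 514 - 1.57x into the first: x(1 - 0.154·1.57) = 98.4 - 0.154·514.
So x* = 19.2/0.758 = 25.4, and then y* = 514 - 1.57·25.4 = 474.

x* ≈ 25.4, y* ≈ 474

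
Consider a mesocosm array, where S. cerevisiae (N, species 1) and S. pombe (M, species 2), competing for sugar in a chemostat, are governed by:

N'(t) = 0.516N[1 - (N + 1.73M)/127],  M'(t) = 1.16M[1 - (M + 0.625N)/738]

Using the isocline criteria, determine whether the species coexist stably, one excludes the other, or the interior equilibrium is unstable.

Compare the nullcline intercepts: K1/α12 = 127/1.73 = 73.4 < K2 = 738; K2/α21 = 738/0.625 = 1180 > K1 = 127.
Since the inequalities point opposite ways, species 2 can invade but species 1 cannot.

species 2 excludes species 1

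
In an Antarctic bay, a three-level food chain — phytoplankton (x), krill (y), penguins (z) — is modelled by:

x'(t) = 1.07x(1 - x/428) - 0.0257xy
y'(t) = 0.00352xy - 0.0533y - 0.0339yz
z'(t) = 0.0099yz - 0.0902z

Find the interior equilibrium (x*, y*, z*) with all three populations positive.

x* ≈ 334, y* ≈ 9.11, z* ≈ 33.1

From dz/dt = 0: 0.0099y* = 0.0902, so y* = 9.11.
From dx/dt = 0: 1.07(1 - x*/428) = 0.0257·9.11, giving x* = 428·(1 - 0.219) = 334.
From dy/dt = 0: 0.00352·334 - 0.0533 = 0.0339z*, so z* = 1.12/0.0339 = 33.1.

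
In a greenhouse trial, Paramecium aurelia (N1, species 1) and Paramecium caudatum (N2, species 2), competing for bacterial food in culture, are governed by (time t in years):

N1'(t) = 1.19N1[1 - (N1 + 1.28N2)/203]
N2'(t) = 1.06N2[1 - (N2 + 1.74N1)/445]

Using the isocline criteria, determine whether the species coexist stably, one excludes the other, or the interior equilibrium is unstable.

species 2 excludes species 1

Compare the nullcline intercepts: K1/α12 = 203/1.28 = 159 < K2 = 445; K2/α21 = 445/1.74 = 256 > K1 = 203.
Since the inequalities point opposite ways, species 2 can invade but species 1 cannot.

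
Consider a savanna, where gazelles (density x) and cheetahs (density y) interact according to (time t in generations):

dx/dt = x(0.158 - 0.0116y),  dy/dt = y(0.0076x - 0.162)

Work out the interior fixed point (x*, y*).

Set dy/dt = 0 with y > 0: 0.0076x - 0.162 = 0, so x* = 0.162/0.0076 = 21.3.
Set dx/dt = 0 with x > 0: 0.158 - 0.0116y = 0, so y* = 0.158/0.0116 = 13.6.

x* ≈ 21.3, y* ≈ 13.6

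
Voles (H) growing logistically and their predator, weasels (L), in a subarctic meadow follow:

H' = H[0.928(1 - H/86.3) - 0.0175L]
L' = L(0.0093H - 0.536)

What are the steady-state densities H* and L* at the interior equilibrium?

H* ≈ 57.6, L* ≈ 17.6

From dL/dt = 0 with L > 0: 0.0093H* = 0.536, so H* = 57.6.
Substitute into dH/dt = 0: 0.928(1 - 57.6/86.3) = 0.0175L*.
The bracket is 0.332, giving L* = 0.308/0.0175 = 17.6.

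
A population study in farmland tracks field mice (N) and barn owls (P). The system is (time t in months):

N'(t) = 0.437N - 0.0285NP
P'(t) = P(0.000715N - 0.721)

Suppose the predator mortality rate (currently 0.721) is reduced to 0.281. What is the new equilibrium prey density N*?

At the interior fixed point, setting dP/dt = 0 with P > 0 fixes N* = (predator death rate)/(NP coefficient) — independent of the other coefficients.
With the change, N* = 0.281/0.000715 = 393; it falls from 1010.

N* ≈ 393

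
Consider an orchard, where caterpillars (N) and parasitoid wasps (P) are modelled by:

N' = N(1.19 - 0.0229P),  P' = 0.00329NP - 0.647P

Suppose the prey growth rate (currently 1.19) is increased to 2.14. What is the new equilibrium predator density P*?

At the interior fixed point, setting dN/dt = 0 with N > 0 fixes P* = (prey growth rate)/(NP coefficient) — independent of the other coefficients.
With the change, P* = 2.14/0.0229 = 93.4; it rises from 52.

P* ≈ 93.4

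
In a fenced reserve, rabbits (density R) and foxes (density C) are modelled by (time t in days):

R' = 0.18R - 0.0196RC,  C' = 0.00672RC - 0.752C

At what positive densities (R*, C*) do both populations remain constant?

Set dC/dt = 0 with C > 0: 0.00672R - 0.752 = 0, so R* = 0.752/0.00672 = 112.
Set dR/dt = 0 with R > 0: 0.18 - 0.0196C = 0, so C* = 0.18/0.0196 = 9.18.

R* ≈ 112, C* ≈ 9.18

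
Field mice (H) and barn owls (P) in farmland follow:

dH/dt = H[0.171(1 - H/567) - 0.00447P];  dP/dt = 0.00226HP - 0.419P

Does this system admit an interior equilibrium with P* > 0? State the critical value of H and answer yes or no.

The predator equation gives dP/dt > 0 only when H > 0.419/0.00226 = 185.
Without the predator, H → K = 567. Since 567 > 185, the predator can invade and persist.

Threshold H = 185; K > 185, so yes, the predator persists.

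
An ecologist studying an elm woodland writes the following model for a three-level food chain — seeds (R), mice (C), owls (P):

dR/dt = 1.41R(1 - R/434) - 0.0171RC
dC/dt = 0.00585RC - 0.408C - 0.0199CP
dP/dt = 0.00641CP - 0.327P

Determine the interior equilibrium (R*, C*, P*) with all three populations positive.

R* ≈ 165, C* ≈ 51, P* ≈ 28.1

From dP/dt = 0: 0.00641C* = 0.327, so C* = 51.
From dR/dt = 0: 1.41(1 - R*/434) = 0.0171·51, giving R* = 434·(1 - 0.619) = 165.
From dC/dt = 0: 0.00585·165 - 0.408 = 0.0199P*, so P* = 0.56/0.0199 = 28.1.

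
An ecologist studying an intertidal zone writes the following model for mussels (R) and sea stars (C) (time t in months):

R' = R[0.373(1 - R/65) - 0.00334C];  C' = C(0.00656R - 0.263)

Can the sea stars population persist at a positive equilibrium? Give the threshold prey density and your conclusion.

The predator equation gives dC/dt > 0 only when R > 0.263/0.00656 = 40.1.
Without the predator, R → K = 65. Since 65 > 40.1, the predator can invade and persist.

Threshold R = 40.1; K > 40.1, so yes, the predator persists.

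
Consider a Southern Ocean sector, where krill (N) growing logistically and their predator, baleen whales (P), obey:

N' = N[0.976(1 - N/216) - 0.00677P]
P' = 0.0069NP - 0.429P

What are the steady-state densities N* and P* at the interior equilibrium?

N* ≈ 62.2, P* ≈ 103

From dP/dt = 0 with P > 0: 0.0069N* = 0.429, so N* = 62.2.
Substitute into dN/dt = 0: 0.976(1 - 62.2/216) = 0.00677P*.
The bracket is 0.712, giving P* = 0.695/0.00677 = 103.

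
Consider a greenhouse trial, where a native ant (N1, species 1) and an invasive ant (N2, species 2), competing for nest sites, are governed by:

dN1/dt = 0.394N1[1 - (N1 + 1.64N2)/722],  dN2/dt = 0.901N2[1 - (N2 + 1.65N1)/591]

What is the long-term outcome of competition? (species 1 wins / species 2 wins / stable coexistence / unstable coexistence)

Compare the nullcline intercepts: K1/α12 = 722/1.64 = 440 < K2 = 591; K2/α21 = 591/1.65 = 358 < K1 = 722.
Since both are reversed, neither can invade when rare; the interior point is a saddle.

unstable coexistence (outcome depends on initial conditions)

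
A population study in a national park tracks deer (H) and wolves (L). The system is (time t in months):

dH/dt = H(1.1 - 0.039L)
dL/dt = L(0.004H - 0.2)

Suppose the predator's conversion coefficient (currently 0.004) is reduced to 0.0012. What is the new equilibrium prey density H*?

At the interior fixed point, setting dL/dt = 0 with L > 0 fixes H* = (predator death rate)/(HL coefficient) — independent of the other coefficients.
With the change, H* = 0.2/0.0012 = 167; it rises from 50.

H* ≈ 167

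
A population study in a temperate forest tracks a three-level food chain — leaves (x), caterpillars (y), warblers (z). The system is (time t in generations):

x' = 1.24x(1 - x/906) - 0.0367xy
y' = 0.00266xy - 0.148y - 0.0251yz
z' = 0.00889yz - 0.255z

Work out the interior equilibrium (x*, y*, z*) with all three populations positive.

From dz/dt = 0: 0.00889y* = 0.255, so y* = 28.7.
From dx/dt = 0: 1.24(1 - x*/906) = 0.0367·28.7, giving x* = 906·(1 - 0.849) = 137.
From dy/dt = 0: 0.00266·137 - 0.148 = 0.0251z*, so z* = 0.216/0.0251 = 8.61.

x* ≈ 137, y* ≈ 28.7, z* ≈ 8.61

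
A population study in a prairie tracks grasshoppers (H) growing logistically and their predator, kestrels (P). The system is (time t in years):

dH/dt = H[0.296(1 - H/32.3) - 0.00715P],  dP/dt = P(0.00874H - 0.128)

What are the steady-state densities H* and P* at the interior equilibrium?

H* ≈ 14.6, P* ≈ 22.6

From dP/dt = 0 with P > 0: 0.00874H* = 0.128, so H* = 14.6.
Substitute into dH/dt = 0: 0.296(1 - 14.6/32.3) = 0.00715P*.
The bracket is 0.547, giving P* = 0.162/0.00715 = 22.6.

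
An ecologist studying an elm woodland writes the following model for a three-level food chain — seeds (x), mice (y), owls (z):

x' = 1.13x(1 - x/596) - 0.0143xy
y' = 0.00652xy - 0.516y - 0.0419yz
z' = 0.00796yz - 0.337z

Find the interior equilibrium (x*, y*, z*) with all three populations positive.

From dz/dt = 0: 0.00796y* = 0.337, so y* = 42.3.
From dx/dt = 0: 1.13(1 - x*/596) = 0.0143·42.3, giving x* = 596·(1 - 0.536) = 277.
From dy/dt = 0: 0.00652·277 - 0.516 = 0.0419z*, so z* = 1.29/0.0419 = 30.7.

x* ≈ 277, y* ≈ 42.3, z* ≈ 30.7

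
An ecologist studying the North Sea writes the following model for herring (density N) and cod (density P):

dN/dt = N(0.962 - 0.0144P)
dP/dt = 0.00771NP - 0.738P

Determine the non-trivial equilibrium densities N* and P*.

N* ≈ 95.7, P* ≈ 66.8

Set dP/dt = 0 with P > 0: 0.00771N - 0.738 = 0, so N* = 0.738/0.00771 = 95.7.
Set dN/dt = 0 with N > 0: 0.962 - 0.0144P = 0, so P* = 0.962/0.0144 = 66.8.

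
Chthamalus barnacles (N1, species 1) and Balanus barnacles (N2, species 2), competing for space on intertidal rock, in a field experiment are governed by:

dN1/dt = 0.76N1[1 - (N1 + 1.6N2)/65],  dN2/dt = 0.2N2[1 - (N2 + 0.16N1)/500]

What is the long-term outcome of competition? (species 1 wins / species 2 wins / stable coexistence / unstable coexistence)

Compare the nullcline intercepts: K1/α12 = 65/1.6 = 40.6 < K2 = 500; K2/α21 = 500/0.16 = 3120 > K1 = 65.
Since the inequalities point opposite ways, species 2 can invade but species 1 cannot.

species 2 excludes species 1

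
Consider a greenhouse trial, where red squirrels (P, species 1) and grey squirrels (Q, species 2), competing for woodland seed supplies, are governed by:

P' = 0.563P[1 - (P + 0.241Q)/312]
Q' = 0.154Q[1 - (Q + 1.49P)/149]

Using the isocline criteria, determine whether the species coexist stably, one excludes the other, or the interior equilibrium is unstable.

Compare the nullcline intercepts: K1/α12 = 312/0.241 = 1290 > K2 = 149; K2/α21 = 149/1.49 = 100 < K1 = 312.
Since the inequalities point opposite ways, species 1 can invade but species 2 cannot.

species 1 excludes species 2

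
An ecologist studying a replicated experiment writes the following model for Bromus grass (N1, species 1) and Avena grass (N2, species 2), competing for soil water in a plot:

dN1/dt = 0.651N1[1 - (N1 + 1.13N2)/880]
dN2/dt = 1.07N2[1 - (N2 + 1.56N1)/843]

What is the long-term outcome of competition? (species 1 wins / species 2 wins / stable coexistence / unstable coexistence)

unstable coexistence (outcome depends on initial conditions)

Compare the nullcline intercepts: K1/α12 = 880/1.13 = 779 < K2 = 843; K2/α21 = 843/1.56 = 540 < K1 = 880.
Since both are reversed, neither can invade when rare; the interior point is a saddle.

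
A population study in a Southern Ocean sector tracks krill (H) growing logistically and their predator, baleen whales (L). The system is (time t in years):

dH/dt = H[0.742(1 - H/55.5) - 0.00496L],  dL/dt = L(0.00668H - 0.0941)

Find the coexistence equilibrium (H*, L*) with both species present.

From dL/dt = 0 with L > 0: 0.00668H* = 0.0941, so H* = 14.1.
Substitute into dH/dt = 0: 0.742(1 - 14.1/55.5) = 0.00496L*.
The bracket is 0.746, giving L* = 0.554/0.00496 = 112.

H* ≈ 14.1, L* ≈ 112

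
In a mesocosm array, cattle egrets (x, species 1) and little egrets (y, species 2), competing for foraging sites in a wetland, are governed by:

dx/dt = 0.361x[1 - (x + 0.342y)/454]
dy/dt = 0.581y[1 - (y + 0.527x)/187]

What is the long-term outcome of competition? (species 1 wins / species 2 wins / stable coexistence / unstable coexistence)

species 1 excludes species 2

Compare the nullcline intercepts: K1/α12 = 454/0.342 = 1330 > K2 = 187; K2/α21 = 187/0.527 = 355 < K1 = 454.
Since the inequalities point opposite ways, species 1 can invade but species 2 cannot.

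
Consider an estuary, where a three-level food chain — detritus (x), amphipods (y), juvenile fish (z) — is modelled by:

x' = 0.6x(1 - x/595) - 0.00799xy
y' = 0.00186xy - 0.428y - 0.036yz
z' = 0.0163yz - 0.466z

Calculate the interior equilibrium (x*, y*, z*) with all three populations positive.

From dz/dt = 0: 0.0163y* = 0.466, so y* = 28.6.
From dx/dt = 0: 0.6(1 - x*/595) = 0.00799·28.6, giving x* = 595·(1 - 0.381) = 368.
From dy/dt = 0: 0.00186·368 - 0.428 = 0.036z*, so z* = 0.257/0.036 = 7.15.

x* ≈ 368, y* ≈ 28.6, z* ≈ 7.15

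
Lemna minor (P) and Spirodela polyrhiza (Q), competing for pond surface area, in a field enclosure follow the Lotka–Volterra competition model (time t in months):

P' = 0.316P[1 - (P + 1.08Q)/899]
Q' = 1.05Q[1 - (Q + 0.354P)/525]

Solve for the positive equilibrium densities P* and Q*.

Setting both brackets to zero gives the nullclines P + 1.08Q = 899 and 0.354P + Q = 525.
Substituting Q = 525 - 0.354P into the first: P(1 - 1.08·0.354) = 899 - 1.08·525.
So P* = 332/0.618 = 537, and then Q* = 525 - 0.354·537 = 335.

P* ≈ 537, Q* ≈ 335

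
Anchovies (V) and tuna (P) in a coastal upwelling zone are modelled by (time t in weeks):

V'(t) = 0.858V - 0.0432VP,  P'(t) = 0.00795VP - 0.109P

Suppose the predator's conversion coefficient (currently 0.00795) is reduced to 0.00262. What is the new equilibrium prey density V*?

At the interior fixed point, setting dP/dt = 0 with P > 0 fixes V* = (predator death rate)/(VP coefficient) — independent of the other coefficients.
With the change, V* = 0.109/0.00262 = 41.6; it rises from 13.7.

V* ≈ 41.6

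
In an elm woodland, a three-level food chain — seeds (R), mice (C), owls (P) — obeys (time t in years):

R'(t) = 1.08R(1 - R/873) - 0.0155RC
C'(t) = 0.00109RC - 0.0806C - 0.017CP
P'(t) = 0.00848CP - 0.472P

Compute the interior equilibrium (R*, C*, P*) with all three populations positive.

From dP/dt = 0: 0.00848C* = 0.472, so C* = 55.7.
From dR/dt = 0: 1.08(1 - R*/873) = 0.0155·55.7, giving R* = 873·(1 - 0.799) = 176.
From dC/dt = 0: 0.00109·176 - 0.0806 = 0.017P*, so P* = 0.111/0.017 = 6.52.

R* ≈ 176, C* ≈ 55.7, P* ≈ 6.52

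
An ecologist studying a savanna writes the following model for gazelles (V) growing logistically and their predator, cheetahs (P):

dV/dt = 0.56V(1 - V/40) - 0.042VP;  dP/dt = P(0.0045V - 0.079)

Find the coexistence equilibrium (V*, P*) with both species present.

V* ≈ 17.6, P* ≈ 7.48

From dP/dt = 0 with P > 0: 0.0045V* = 0.079, so V* = 17.6.
Substitute into dV/dt = 0: 0.56(1 - 17.6/40) = 0.042P*.
The bracket is 0.561, giving P* = 0.314/0.042 = 7.48.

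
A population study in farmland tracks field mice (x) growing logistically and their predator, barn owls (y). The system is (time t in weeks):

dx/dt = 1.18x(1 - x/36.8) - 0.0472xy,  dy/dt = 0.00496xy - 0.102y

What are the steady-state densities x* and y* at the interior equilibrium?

x* ≈ 20.6, y* ≈ 11

From dy/dt = 0 with y > 0: 0.00496x* = 0.102, so x* = 20.6.
Substitute into dx/dt = 0: 1.18(1 - 20.6/36.8) = 0.0472y*.
The bracket is 0.441, giving y* = 0.521/0.0472 = 11.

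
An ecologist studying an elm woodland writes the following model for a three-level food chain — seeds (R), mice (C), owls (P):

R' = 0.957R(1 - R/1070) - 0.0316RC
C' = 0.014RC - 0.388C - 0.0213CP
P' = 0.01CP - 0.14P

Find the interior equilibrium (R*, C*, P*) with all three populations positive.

R* ≈ 575, C* ≈ 14, P* ≈ 360

From dP/dt = 0: 0.01C* = 0.14, so C* = 14.
From dR/dt = 0: 0.957(1 - R*/1070) = 0.0316·14, giving R* = 1070·(1 - 0.462) = 575.
From dC/dt = 0: 0.014·575 - 0.388 = 0.0213P*, so P* = 7.67/0.0213 = 360.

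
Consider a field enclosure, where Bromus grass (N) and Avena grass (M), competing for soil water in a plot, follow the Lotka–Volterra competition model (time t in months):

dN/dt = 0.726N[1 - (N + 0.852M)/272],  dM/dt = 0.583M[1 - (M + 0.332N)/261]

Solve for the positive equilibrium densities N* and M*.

Setting both brackets to zero gives the nullclines N + 0.852M = 272 and 0.332N + M = 261.
Substituting M = 261 - 0.332N into the first: N(1 - 0.852·0.332) = 272 - 0.852·261.
So N* = 49.6/0.717 = 69.2, and then M* = 261 - 0.332·69.2 = 238.

N* ≈ 69.2, M* ≈ 238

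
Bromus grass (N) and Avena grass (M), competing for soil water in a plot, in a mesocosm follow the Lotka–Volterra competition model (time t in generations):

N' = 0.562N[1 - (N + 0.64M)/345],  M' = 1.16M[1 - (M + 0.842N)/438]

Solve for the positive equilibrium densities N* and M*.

Setting both brackets to zero gives the nullclines N + 0.64M = 345 and 0.842N + M = 438.
Substituting M = 438 - 0.842N into the first: N(1 - 0.64·0.842) = 345 - 0.64·438.
So N* = 64.7/0.461 = 140, and then M* = 438 - 0.842·140 = 320.

N* ≈ 140, M* ≈ 320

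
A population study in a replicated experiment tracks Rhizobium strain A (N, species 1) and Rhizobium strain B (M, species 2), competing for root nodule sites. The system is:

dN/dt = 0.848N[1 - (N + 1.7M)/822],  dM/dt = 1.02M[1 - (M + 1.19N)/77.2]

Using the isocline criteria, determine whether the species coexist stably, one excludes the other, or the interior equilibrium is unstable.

species 1 excludes species 2

Compare the nullcline intercepts: K1/α12 = 822/1.7 = 484 > K2 = 77.2; K2/α21 = 77.2/1.19 = 64.9 < K1 = 822.
Since the inequalities point opposite ways, species 1 can invade but species 2 cannot.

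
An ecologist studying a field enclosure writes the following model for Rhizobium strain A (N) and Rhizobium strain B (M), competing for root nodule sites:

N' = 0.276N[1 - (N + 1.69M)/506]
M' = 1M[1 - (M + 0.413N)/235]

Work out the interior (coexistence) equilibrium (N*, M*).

Setting both brackets to zero gives the nullclines N + 1.69M = 506 and 0.413N + M = 235.
Substituting M = 235 - 0.413N into the first: N(1 - 1.69·0.413) = 506 - 1.69·235.
So N* = 109/0.302 = 360, and then M* = 235 - 0.413·360 = 86.2.

N* ≈ 360, M* ≈ 86.2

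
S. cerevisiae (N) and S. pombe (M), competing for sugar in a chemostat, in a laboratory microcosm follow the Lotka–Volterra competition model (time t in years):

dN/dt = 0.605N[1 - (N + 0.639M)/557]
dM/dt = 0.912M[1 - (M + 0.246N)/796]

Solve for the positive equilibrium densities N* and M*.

N* ≈ 57.4, M* ≈ 782

Setting both brackets to zero gives the nullclines N + 0.639M = 557 and 0.246N + M = 796.
Substituting M = 796 - 0.246N into the first: N(1 - 0.639·0.246) = 557 - 0.639·796.
So N* = 48.4/0.843 = 57.4, and then M* = 796 - 0.246·57.4 = 782.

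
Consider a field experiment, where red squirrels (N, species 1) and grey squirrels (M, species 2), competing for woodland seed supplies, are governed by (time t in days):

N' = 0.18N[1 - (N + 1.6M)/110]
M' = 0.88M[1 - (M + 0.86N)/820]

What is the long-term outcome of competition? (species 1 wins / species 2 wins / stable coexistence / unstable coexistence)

species 2 excludes species 1

Compare the nullcline intercepts: K1/α12 = 110/1.6 = 68.8 < K2 = 820; K2/α21 = 820/0.86 = 953 > K1 = 110.
Since the inequalities point opposite ways, species 2 can invade but species 1 cannot.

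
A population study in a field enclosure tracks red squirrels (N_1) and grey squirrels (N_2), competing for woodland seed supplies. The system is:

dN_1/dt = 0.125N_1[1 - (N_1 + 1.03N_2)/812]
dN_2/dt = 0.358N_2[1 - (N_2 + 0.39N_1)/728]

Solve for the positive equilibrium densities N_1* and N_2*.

Setting both brackets to zero gives the nullclines N_1 + 1.03N_2 = 812 and 0.39N_1 + N_2 = 728.
Substituting N_2 = 728 - 0.39N_1 into the first: N_1(1 - 1.03·0.39) = 812 - 1.03·728.
So N_1* = 62.2/0.598 = 104, and then N_2* = 728 - 0.39·104 = 687.

N_1* ≈ 104, N_2* ≈ 687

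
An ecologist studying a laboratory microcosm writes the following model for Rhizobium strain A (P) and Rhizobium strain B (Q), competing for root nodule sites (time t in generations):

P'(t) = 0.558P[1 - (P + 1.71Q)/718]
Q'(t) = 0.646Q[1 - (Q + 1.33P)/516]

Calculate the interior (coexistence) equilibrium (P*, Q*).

Setting both brackets to zero gives the nullclines P + 1.71Q = 718 and 1.33P + Q = 516.
Substituting Q = 516 - 1.33P into the first: P(1 - 1.71·1.33) = 718 - 1.71·516.
So P* = -164/-1.27 = 129, and then Q* = 516 - 1.33·129 = 344.

P* ≈ 129, Q* ≈ 344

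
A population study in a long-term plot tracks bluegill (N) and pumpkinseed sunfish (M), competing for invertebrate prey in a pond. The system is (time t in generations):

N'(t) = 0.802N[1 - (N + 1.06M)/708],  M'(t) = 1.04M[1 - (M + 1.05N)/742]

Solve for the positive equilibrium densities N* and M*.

N* ≈ 695, M* ≈ 12.4

Setting both brackets to zero gives the nullclines N + 1.06M = 708 and 1.05N + M = 742.
Substituting M = 742 - 1.05N into the first: N(1 - 1.06·1.05) = 708 - 1.06·742.
So N* = -78.5/-0.113 = 695, and then M* = 742 - 1.05·695 = 12.4.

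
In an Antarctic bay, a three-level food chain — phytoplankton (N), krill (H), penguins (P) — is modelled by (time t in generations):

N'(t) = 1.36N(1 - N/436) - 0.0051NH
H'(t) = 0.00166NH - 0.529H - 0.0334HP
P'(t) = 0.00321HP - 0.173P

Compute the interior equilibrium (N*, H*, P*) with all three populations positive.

N* ≈ 348, H* ≈ 53.9, P* ≈ 1.45

From dP/dt = 0: 0.00321H* = 0.173, so H* = 53.9.
From dN/dt = 0: 1.36(1 - N*/436) = 0.0051·53.9, giving N* = 436·(1 - 0.202) = 348.
From dH/dt = 0: 0.00166·348 - 0.529 = 0.0334P*, so P* = 0.0485/0.0334 = 1.45.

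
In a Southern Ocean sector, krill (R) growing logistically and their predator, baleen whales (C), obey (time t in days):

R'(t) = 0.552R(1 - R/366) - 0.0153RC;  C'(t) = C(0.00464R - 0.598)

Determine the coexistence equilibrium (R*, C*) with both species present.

R* ≈ 129, C* ≈ 23.4

From dC/dt = 0 with C > 0: 0.00464R* = 0.598, so R* = 129.
Substitute into dR/dt = 0: 0.552(1 - 129/366) = 0.0153C*.
The bracket is 0.648, giving C* = 0.358/0.0153 = 23.4.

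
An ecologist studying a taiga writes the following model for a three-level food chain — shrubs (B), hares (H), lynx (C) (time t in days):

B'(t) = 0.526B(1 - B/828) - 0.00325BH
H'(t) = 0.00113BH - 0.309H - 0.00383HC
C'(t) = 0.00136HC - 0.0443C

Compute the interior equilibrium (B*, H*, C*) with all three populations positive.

B* ≈ 661, H* ≈ 32.6, C* ≈ 114

From dC/dt = 0: 0.00136H* = 0.0443, so H* = 32.6.
From dB/dt = 0: 0.526(1 - B*/828) = 0.00325·32.6, giving B* = 828·(1 - 0.201) = 661.
From dH/dt = 0: 0.00113·661 - 0.309 = 0.00383C*, so C* = 0.438/0.00383 = 114.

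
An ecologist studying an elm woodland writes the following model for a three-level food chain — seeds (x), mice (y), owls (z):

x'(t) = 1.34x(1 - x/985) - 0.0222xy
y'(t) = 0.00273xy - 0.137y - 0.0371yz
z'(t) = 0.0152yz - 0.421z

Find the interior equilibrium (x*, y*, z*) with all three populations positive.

x* ≈ 533, y* ≈ 27.7, z* ≈ 35.5

From dz/dt = 0: 0.0152y* = 0.421, so y* = 27.7.
From dx/dt = 0: 1.34(1 - x*/985) = 0.0222·27.7, giving x* = 985·(1 - 0.459) = 533.
From dy/dt = 0: 0.00273·533 - 0.137 = 0.0371z*, so z* = 1.32/0.0371 = 35.5.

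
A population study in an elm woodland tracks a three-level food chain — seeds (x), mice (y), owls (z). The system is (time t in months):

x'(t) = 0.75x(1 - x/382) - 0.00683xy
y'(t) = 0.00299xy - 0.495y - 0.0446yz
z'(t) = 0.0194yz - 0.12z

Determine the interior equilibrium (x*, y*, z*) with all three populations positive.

x* ≈ 360, y* ≈ 6.19, z* ≈ 13.1

From dz/dt = 0: 0.0194y* = 0.12, so y* = 6.19.
From dx/dt = 0: 0.75(1 - x*/382) = 0.00683·6.19, giving x* = 382·(1 - 0.0563) = 360.
From dy/dt = 0: 0.00299·360 - 0.495 = 0.0446z*, so z* = 0.583/0.0446 = 13.1.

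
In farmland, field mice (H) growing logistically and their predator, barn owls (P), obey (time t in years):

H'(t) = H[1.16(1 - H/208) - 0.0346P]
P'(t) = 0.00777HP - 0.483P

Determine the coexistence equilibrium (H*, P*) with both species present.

From dP/dt = 0 with P > 0: 0.00777H* = 0.483, so H* = 62.2.
Substitute into dH/dt = 0: 1.16(1 - 62.2/208) = 0.0346P*.
The bracket is 0.701, giving P* = 0.813/0.0346 = 23.5.

H* ≈ 62.2, P* ≈ 23.5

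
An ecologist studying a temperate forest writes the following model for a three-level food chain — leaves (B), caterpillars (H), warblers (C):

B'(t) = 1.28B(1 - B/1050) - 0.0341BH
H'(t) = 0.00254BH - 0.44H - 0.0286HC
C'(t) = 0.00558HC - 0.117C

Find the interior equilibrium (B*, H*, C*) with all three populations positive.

B* ≈ 463, H* ≈ 21, C* ≈ 25.8

From dC/dt = 0: 0.00558H* = 0.117, so H* = 21.
From dB/dt = 0: 1.28(1 - B*/1050) = 0.0341·21, giving B* = 1050·(1 - 0.559) = 463.
From dH/dt = 0: 0.00254·463 - 0.44 = 0.0286C*, so C* = 0.737/0.0286 = 25.8.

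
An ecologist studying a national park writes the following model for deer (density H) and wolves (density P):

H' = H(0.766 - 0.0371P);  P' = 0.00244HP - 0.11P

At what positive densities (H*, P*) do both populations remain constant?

H* ≈ 45.1, P* ≈ 20.6

Set dP/dt = 0 with P > 0: 0.00244H - 0.11 = 0, so H* = 0.11/0.00244 = 45.1.
Set dH/dt = 0 with H > 0: 0.766 - 0.0371P = 0, so P* = 0.766/0.0371 = 20.6.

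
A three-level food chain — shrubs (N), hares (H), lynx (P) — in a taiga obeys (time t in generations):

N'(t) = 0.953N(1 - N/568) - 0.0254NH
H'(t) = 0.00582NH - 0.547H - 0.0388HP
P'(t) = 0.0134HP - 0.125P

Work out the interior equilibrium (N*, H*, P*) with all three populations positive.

From dP/dt = 0: 0.0134H* = 0.125, so H* = 9.33.
From dN/dt = 0: 0.953(1 - N*/568) = 0.0254·9.33, giving N* = 568·(1 - 0.249) = 427.
From dH/dt = 0: 0.00582·427 - 0.547 = 0.0388P*, so P* = 1.94/0.0388 = 49.9.

N* ≈ 427, H* ≈ 9.33, P* ≈ 49.9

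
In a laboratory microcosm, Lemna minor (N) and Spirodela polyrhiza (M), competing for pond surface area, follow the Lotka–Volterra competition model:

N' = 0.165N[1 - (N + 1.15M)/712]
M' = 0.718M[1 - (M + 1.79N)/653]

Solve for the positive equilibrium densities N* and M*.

Setting both brackets to zero gives the nullclines N + 1.15M = 712 and 1.79N + M = 653.
Substituting M = 653 - 1.79N into the first: N(1 - 1.15·1.79) = 712 - 1.15·653.
So N* = -38.9/-1.06 = 36.8, and then M* = 653 - 1.79·36.8 = 587.

N* ≈ 36.8, M* ≈ 587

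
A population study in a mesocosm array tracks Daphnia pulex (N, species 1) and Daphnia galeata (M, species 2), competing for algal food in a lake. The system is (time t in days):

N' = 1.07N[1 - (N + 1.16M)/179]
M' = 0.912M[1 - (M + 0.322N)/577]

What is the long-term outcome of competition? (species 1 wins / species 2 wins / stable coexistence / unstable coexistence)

species 2 excludes species 1

Compare the nullcline intercepts: K1/α12 = 179/1.16 = 154 < K2 = 577; K2/α21 = 577/0.322 = 1790 > K1 = 179.
Since the inequalities point opposite ways, species 2 can invade but species 1 cannot.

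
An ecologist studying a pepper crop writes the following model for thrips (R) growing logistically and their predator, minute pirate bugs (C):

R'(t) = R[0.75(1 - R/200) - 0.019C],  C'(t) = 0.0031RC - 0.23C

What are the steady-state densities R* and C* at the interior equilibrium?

R* ≈ 74.2, C* ≈ 24.8

From dC/dt = 0 with C > 0: 0.0031R* = 0.23, so R* = 74.2.
Substitute into dR/dt = 0: 0.75(1 - 74.2/200) = 0.019C*.
The bracket is 0.629, giving C* = 0.472/0.019 = 24.8.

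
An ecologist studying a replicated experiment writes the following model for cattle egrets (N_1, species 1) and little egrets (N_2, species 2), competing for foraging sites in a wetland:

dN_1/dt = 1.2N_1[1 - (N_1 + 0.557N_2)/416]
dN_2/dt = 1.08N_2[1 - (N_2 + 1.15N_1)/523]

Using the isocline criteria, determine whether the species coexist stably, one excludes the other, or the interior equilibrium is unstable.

stable coexistence

Compare the nullcline intercepts: K1/α12 = 416/0.557 = 747 > K2 = 523; K2/α21 = 523/1.15 = 455 > K1 = 416.
Since both inequalities hold, each species can invade when rare, so the interior equilibrium is stable.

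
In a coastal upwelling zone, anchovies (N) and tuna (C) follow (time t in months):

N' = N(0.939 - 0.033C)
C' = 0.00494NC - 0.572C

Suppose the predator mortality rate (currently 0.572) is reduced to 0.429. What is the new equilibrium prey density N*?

At the interior fixed point, setting dC/dt = 0 with C > 0 fixes N* = (predator death rate)/(NC coefficient) — independent of the other coefficients.
With the change, N* = 0.429/0.00494 = 86.8; it falls from 116.

N* ≈ 86.8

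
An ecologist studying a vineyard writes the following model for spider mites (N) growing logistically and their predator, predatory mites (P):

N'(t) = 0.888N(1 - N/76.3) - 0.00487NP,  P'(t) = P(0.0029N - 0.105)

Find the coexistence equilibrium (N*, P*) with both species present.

From dP/dt = 0 with P > 0: 0.0029N* = 0.105, so N* = 36.2.
Substitute into dN/dt = 0: 0.888(1 - 36.2/76.3) = 0.00487P*.
The bracket is 0.525, giving P* = 0.467/0.00487 = 95.8.

N* ≈ 36.2, P* ≈ 95.8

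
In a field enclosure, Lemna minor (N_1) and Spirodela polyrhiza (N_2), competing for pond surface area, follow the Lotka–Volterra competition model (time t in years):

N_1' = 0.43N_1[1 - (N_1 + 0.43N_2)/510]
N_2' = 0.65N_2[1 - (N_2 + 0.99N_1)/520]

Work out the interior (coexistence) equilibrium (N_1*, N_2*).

Setting both brackets to zero gives the nullclines N_1 + 0.43N_2 = 510 and 0.99N_1 + N_2 = 520.
Substituting N_2 = 520 - 0.99N_1 into the first: N_1(1 - 0.43·0.99) = 510 - 0.43·520.
So N_1* = 286/0.574 = 499, and then N_2* = 520 - 0.99·499 = 26.3.

N_1* ≈ 499, N_2* ≈ 26.3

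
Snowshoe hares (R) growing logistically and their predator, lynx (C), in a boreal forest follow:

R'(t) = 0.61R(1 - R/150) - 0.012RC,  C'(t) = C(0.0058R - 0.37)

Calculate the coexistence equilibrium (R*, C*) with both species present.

From dC/dt = 0 with C > 0: 0.0058R* = 0.37, so R* = 63.8.
Substitute into dR/dt = 0: 0.61(1 - 63.8/150) = 0.012C*.
The bracket is 0.575, giving C* = 0.351/0.012 = 29.2.

R* ≈ 63.8, C* ≈ 29.2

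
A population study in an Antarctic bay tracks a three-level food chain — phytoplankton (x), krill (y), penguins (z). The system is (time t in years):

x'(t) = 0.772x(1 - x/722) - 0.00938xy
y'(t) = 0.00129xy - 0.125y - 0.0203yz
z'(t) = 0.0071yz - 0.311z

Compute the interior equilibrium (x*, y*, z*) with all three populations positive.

x* ≈ 338, y* ≈ 43.8, z* ≈ 15.3

From dz/dt = 0: 0.0071y* = 0.311, so y* = 43.8.
From dx/dt = 0: 0.772(1 - x*/722) = 0.00938·43.8, giving x* = 722·(1 - 0.532) = 338.
From dy/dt = 0: 0.00129·338 - 0.125 = 0.0203z*, so z* = 0.311/0.0203 = 15.3.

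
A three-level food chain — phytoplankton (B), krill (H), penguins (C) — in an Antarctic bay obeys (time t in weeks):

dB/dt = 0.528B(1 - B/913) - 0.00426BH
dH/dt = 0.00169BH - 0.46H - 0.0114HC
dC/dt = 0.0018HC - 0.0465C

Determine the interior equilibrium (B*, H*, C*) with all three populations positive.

B* ≈ 723, H* ≈ 25.8, C* ≈ 66.8

From dC/dt = 0: 0.0018H* = 0.0465, so H* = 25.8.
From dB/dt = 0: 0.528(1 - B*/913) = 0.00426·25.8, giving B* = 913·(1 - 0.208) = 723.
From dH/dt = 0: 0.00169·723 - 0.46 = 0.0114C*, so C* = 0.761/0.0114 = 66.8.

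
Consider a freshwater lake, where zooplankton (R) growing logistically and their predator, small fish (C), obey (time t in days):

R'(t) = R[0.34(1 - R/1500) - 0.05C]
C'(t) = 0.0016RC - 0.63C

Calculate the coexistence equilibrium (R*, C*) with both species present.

R* ≈ 394, C* ≈ 5.02

From dC/dt = 0 with C > 0: 0.0016R* = 0.63, so R* = 394.
Substitute into dR/dt = 0: 0.34(1 - 394/1500) = 0.05C*.
The bracket is 0.738, giving C* = 0.251/0.05 = 5.02.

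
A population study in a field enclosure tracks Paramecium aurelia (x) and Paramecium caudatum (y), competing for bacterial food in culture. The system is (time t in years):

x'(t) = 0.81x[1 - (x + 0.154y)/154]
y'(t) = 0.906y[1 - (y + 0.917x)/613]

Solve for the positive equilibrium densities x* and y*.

Setting both brackets to zero gives the nullclines x + 0.154y = 154 and 0.917x + y = 613.
Substituting y = 613 - 0.917x into the first: x(1 - 0.154·0.917) = 154 - 0.154·613.
So x* = 59.6/0.859 = 69.4, and then y* = 613 - 0.917·69.4 = 549.

x* ≈ 69.4, y* ≈ 549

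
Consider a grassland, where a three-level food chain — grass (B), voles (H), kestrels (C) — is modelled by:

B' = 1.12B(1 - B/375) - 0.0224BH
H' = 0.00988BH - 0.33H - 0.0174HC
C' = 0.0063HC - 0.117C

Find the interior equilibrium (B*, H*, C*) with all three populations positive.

From dC/dt = 0: 0.0063H* = 0.117, so H* = 18.6.
From dB/dt = 0: 1.12(1 - B*/375) = 0.0224·18.6, giving B* = 375·(1 - 0.371) = 236.
From dH/dt = 0: 0.00988·236 - 0.33 = 0.0174C*, so C* = 2/0.0174 = 115.

B* ≈ 236, H* ≈ 18.6, C* ≈ 115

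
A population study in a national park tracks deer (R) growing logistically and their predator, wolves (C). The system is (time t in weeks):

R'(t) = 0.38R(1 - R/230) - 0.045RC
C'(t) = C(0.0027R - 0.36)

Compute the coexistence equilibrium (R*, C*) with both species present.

R* ≈ 133, C* ≈ 3.55

From dC/dt = 0 with C > 0: 0.0027R* = 0.36, so R* = 133.
Substitute into dR/dt = 0: 0.38(1 - 133/230) = 0.045C*.
The bracket is 0.42, giving C* = 0.16/0.045 = 3.55.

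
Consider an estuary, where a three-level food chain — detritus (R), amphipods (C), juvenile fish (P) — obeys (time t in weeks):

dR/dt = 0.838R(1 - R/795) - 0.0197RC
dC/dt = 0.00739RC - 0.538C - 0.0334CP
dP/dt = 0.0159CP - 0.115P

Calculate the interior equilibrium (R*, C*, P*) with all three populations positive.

R* ≈ 660, C* ≈ 7.23, P* ≈ 130

From dP/dt = 0: 0.0159C* = 0.115, so C* = 7.23.
From dR/dt = 0: 0.838(1 - R*/795) = 0.0197·7.23, giving R* = 795·(1 - 0.17) = 660.
From dC/dt = 0: 0.00739·660 - 0.538 = 0.0334P*, so P* = 4.34/0.0334 = 130.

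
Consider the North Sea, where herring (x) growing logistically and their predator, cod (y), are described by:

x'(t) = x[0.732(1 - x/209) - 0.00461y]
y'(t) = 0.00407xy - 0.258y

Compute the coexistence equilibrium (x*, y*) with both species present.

From dy/dt = 0 with y > 0: 0.00407x* = 0.258, so x* = 63.4.
Substitute into dx/dt = 0: 0.732(1 - 63.4/209) = 0.00461y*.
The bracket is 0.697, giving y* = 0.51/0.00461 = 111.

x* ≈ 63.4, y* ≈ 111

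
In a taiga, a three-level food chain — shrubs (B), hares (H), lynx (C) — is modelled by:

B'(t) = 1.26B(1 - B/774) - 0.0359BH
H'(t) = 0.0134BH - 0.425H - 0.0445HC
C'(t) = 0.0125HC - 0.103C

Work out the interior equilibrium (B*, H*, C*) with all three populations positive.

From dC/dt = 0: 0.0125H* = 0.103, so H* = 8.24.
From dB/dt = 0: 1.26(1 - B*/774) = 0.0359·8.24, giving B* = 774·(1 - 0.235) = 592.
From dH/dt = 0: 0.0134·592 - 0.425 = 0.0445C*, so C* = 7.51/0.0445 = 169.

B* ≈ 592, H* ≈ 8.24, C* ≈ 169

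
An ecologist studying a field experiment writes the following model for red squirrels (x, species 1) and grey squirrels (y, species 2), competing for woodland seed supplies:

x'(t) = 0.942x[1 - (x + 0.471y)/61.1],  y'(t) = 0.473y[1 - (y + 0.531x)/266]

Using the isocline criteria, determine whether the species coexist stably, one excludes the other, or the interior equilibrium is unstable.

species 2 excludes species 1

Compare the nullcline intercepts: K1/α12 = 61.1/0.471 = 130 < K2 = 266; K2/α21 = 266/0.531 = 501 > K1 = 61.1.
Since the inequalities point opposite ways, species 2 can invade but species 1 cannot.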